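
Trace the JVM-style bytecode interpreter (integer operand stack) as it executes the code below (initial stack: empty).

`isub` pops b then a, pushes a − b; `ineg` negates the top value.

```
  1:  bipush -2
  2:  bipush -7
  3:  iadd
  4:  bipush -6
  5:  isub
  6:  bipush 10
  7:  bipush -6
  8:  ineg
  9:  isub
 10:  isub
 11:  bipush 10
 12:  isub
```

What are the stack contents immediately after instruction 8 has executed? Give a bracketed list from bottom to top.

[-3, 10, 6]

bipush -2 : -2
bipush -7 : -2 -7
iadd      : -9
bipush -6 : -9 -6
isub      : -3
bipush 10 : -3 10
bipush -6 : -3 10 -6
ineg      : -3 10 6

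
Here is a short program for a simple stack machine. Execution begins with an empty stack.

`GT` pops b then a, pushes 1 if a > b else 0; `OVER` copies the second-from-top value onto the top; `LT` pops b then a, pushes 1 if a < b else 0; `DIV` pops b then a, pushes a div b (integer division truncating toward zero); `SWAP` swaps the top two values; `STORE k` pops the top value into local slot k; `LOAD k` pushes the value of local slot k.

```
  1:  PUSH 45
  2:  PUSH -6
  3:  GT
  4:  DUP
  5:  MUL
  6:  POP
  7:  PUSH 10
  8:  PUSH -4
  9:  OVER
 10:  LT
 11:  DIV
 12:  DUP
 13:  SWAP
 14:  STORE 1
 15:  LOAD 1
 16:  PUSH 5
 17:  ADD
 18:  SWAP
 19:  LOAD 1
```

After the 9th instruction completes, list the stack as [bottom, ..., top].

PUSH 45 : 45
PUSH -6 : 45 -6
GT      : 1
DUP     : 1 1
MUL     : 1
POP     : (empty)
PUSH 10 : 10
PUSH -4 : 10 -4
OVER    : 10 -4 10

[10, -4, 10]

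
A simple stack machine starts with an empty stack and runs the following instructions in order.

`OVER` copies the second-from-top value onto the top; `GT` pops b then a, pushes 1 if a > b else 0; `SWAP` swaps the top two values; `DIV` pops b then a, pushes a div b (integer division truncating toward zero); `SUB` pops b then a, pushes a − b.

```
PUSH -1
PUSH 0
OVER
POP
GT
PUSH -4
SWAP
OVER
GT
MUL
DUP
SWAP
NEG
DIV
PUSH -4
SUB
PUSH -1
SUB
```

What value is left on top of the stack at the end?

4

PUSH -1 → -1
PUSH 0  → -1 0
OVER    → -1 0 -1
POP     → -1 0
GT      → 0
PUSH -4 → 0 -4
SWAP    → -4 0
OVER    → -4 0 -4
GT      → -4 1
MUL     → -4
DUP     → -4 -4
SWAP    → -4 -4
NEG     → -4 4
DIV     → -1
PUSH -4 → -1 -4
SUB     → 3
PUSH -1 → 3 -1
SUB     → 4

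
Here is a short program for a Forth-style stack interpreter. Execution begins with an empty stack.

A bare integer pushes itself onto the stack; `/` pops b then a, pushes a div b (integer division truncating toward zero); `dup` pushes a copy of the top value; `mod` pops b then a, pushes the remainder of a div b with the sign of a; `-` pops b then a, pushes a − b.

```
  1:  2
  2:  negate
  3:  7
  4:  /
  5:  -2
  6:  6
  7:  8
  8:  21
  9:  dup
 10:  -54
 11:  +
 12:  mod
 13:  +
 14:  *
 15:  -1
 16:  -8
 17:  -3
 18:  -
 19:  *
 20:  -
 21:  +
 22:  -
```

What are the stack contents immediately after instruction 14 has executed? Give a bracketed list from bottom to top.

2      → [2]
negate → [-2]
7      → [-2, 7]
/      → [0]
-2     → [0, -2]
6      → [0, -2, 6]
8      → [0, -2, 6, 8]
21     → [0, -2, 6, 8, 21]
dup    → [0, -2, 6, 8, 21, 21]
-54    → [0, -2, 6, 8, 21, 21, -54]
+      → [0, -2, 6, 8, 21, -33]
mod    → [0, -2, 6, 8, 21]
+      → [0, -2, 6, 29]
*      → [0, -2, 174]

[0, -2, 174]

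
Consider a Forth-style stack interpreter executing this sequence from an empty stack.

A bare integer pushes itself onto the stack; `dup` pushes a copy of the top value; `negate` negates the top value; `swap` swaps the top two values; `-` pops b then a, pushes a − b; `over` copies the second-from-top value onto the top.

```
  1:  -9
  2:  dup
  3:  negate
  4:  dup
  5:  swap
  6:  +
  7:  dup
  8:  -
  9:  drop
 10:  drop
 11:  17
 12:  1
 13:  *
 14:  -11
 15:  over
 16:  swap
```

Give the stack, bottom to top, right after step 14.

-9     : -9
dup    : -9 -9
negate : -9 9
dup    : -9 9 9
swap   : -9 9 9
+      : -9 18
dup    : -9 18 18
-      : -9 0
drop   : -9
drop   : (empty)
17     : 17
1      : 17 1
*      : 17
-11    : 17 -11

[17, -11]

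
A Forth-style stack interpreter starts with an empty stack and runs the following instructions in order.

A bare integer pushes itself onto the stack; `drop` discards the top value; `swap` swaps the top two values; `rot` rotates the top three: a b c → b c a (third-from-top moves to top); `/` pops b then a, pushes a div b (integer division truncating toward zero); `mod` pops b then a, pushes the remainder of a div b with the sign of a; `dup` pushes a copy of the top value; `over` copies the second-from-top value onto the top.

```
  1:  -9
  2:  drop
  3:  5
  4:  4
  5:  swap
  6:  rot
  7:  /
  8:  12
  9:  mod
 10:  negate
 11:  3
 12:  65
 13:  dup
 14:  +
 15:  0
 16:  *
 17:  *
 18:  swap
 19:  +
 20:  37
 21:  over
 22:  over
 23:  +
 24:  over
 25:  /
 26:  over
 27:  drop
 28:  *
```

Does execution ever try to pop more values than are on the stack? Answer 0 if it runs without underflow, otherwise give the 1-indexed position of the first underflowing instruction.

6

-9   → [-9]
drop → []
5    → [5]
4    → [5, 4]
swap → [4, 5]
rot  — needs 3 operands, stack has 2 → underflow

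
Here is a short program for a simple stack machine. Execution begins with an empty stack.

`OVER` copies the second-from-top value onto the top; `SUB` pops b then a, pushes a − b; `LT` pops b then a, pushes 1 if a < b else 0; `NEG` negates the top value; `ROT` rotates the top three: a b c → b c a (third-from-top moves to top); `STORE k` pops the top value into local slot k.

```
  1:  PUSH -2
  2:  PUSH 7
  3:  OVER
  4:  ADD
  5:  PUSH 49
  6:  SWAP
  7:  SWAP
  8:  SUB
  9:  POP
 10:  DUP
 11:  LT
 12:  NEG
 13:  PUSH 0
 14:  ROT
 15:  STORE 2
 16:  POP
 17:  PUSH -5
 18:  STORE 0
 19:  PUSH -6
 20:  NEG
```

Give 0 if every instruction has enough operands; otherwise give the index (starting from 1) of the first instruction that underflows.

PUSH -2 : -2
PUSH 7  : -2 7
OVER    : -2 7 -2
ADD     : -2 5
PUSH 49 : -2 5 49
SWAP    : -2 49 5
SWAP    : -2 5 49
SUB     : -2 -44
POP     : -2
DUP     : -2 -2
LT      : 0
NEG     : 0
PUSH 0  : 0 0
ROT  — needs 3 operands, stack has 2 → underflow

14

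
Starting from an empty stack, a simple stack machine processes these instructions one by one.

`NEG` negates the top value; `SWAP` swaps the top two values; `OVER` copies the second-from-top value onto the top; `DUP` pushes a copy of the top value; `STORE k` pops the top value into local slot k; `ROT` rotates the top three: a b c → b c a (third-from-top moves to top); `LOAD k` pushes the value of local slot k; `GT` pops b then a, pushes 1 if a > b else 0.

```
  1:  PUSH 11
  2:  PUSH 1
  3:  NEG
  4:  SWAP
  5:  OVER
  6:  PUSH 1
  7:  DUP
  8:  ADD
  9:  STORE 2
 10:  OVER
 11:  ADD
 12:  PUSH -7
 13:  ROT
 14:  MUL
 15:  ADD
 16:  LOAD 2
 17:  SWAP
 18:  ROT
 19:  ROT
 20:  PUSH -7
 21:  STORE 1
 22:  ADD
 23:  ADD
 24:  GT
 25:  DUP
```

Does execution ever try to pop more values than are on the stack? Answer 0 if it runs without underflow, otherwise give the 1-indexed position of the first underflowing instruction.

24

PUSH 11 -> [11]
PUSH 1  -> [11, 1]
NEG     -> [11, -1]
SWAP    -> [-1, 11]
OVER    -> [-1, 11, -1]
PUSH 1  -> [-1, 11, -1, 1]
DUP     -> [-1, 11, -1, 1, 1]
ADD     -> [-1, 11, -1, 2]
STORE 2 -> [-1, 11, -1]
OVER    -> [-1, 11, -1, 11]
ADD     -> [-1, 11, 10]
PUSH -7 -> [-1, 11, 10, -7]
ROT     -> [-1, 10, -7, 11]
MUL     -> [-1, 10, -77]
ADD     -> [-1, -67]
LOAD 2  -> [-1, -67, 2]
SWAP    -> [-1, 2, -67]
ROT     -> [2, -67, -1]
ROT     -> [-67, -1, 2]
PUSH -7 -> [-67, -1, 2, -7]
STORE 1 -> [-67, -1, 2]
ADD     -> [-67, 1]
ADD     -> [-66]
GT  — needs 2 operands, stack has 1 → underflow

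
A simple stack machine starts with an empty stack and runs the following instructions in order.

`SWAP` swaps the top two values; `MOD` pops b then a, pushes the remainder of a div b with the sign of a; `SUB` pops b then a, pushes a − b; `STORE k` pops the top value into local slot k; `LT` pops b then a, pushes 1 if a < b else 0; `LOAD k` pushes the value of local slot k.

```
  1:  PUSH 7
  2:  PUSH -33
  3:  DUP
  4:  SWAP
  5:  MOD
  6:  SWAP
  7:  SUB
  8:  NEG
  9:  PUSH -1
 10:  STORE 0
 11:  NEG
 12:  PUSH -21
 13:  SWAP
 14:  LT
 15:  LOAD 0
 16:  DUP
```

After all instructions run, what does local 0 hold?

-1

PUSH 7    [7]
PUSH -33  [7, -33]
DUP       [7, -33, -33]
SWAP      [7, -33, -33]
MOD       [7, 0]
SWAP      [0, 7]
SUB       [-7]
NEG       [7]
PUSH -1   [7, -1]
STORE 0   [7]
NEG       [-7]
PUSH -21  [-7, -21]
SWAP      [-21, -7]
LT        [1]
LOAD 0    [1, -1]
DUP       [1, -1, -1]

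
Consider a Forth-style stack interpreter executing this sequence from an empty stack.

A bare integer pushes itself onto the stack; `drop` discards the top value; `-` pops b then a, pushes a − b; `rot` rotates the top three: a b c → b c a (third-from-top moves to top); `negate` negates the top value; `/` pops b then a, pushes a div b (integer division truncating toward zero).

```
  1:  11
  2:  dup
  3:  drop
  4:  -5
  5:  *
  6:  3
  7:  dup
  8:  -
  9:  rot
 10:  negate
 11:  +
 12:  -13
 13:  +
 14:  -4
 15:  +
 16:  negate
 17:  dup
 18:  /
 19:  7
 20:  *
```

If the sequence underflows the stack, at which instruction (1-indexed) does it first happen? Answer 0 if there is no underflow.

9

11   : 11
dup  : 11 11
drop : 11
-5   : 11 -5
*    : -55
3    : -55 3
dup  : -55 3 3
-    : -55 0
rot  — needs 3 operands, stack has 2 → underflow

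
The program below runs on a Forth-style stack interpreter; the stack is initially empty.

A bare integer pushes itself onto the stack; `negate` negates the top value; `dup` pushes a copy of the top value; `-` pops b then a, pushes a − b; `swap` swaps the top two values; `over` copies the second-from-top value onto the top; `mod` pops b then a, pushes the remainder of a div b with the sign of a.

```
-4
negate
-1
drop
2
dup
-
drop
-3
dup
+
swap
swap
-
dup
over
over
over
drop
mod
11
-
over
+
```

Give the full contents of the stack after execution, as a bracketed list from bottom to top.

[10, 10, -1]

-4     → -4
negate → 4
-1     → 4 -1
drop   → 4
2      → 4 2
dup    → 4 2 2
-      → 4 0
drop   → 4
-3     → 4 -3
dup    → 4 -3 -3
+      → 4 -6
swap   → -6 4
swap   → 4 -6
-      → 10
dup    → 10 10
over   → 10 10 10
over   → 10 10 10 10
over   → 10 10 10 10 10
drop   → 10 10 10 10
mod    → 10 10 0
11     → 10 10 0 11
-      → 10 10 -11
over   → 10 10 -11 10
+      → 10 10 -1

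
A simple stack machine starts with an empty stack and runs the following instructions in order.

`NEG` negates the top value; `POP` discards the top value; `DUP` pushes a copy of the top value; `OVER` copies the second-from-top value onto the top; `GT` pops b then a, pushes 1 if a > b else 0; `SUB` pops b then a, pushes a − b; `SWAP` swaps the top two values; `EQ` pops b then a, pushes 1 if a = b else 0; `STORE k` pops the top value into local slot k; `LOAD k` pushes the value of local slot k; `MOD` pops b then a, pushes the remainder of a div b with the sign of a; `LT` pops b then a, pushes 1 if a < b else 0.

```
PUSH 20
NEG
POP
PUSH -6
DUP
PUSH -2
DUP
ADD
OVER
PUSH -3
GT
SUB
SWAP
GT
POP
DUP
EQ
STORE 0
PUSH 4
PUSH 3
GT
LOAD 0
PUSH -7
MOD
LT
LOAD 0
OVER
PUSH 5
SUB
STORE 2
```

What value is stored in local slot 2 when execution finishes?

PUSH 20  20
NEG      -20
POP      (empty)
PUSH -6  -6
DUP      -6 -6
PUSH -2  -6 -6 -2
DUP      -6 -6 -2 -2
ADD      -6 -6 -4
OVER     -6 -6 -4 -6
PUSH -3  -6 -6 -4 -6 -3
GT       -6 -6 -4 0
SUB      -6 -6 -4
SWAP     -6 -4 -6
GT       -6 1
POP      -6
DUP      -6 -6
EQ       1
STORE 0  (empty)
PUSH 4   4
PUSH 3   4 3
GT       1
LOAD 0   1 1
PUSH -7  1 1 -7
MOD      1 1
LT       0
LOAD 0   0 1
OVER     0 1 0
PUSH 5   0 1 0 5
SUB      0 1 -5
STORE 2  0 1

-5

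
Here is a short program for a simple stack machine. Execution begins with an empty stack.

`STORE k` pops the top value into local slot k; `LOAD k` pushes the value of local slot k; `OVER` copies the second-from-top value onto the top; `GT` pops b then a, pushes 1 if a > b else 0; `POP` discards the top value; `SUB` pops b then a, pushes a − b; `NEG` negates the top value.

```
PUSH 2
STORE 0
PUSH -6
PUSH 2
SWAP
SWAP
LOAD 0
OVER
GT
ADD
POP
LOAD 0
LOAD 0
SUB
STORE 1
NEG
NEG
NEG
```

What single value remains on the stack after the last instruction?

6

PUSH 2  : 2
STORE 0 : (empty)
PUSH -6 : -6
PUSH 2  : -6 2
SWAP    : 2 -6
SWAP    : -6 2
LOAD 0  : -6 2 2
OVER    : -6 2 2 2
GT      : -6 2 0
ADD     : -6 2
POP     : -6
LOAD 0  : -6 2
LOAD 0  : -6 2 2
SUB     : -6 0
STORE 1 : -6
NEG     : 6
NEG     : -6
NEG     : 6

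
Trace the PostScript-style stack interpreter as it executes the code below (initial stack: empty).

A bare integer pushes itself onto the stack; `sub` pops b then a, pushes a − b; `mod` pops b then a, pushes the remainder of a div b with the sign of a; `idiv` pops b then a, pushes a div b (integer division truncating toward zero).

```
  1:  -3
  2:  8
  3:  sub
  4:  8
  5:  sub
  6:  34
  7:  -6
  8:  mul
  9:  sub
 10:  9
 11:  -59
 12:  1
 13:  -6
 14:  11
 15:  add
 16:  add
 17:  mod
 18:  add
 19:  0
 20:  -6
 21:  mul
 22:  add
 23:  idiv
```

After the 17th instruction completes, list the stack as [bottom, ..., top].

-3   [-3]
8    [-3, 8]
sub  [-11]
8    [-11, 8]
sub  [-19]
34   [-19, 34]
-6   [-19, 34, -6]
mul  [-19, -204]
sub  [185]
9    [185, 9]
-59  [185, 9, -59]
1    [185, 9, -59, 1]
-6   [185, 9, -59, 1, -6]
11   [185, 9, -59, 1, -6, 11]
add  [185, 9, -59, 1, 5]
add  [185, 9, -59, 6]
mod  [185, 9, -5]

[185, 9, -5]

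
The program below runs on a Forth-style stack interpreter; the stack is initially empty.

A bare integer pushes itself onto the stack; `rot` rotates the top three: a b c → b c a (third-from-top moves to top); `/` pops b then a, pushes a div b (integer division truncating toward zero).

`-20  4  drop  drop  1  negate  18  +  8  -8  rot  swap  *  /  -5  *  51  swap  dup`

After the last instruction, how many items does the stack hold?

3

-20     [-20]
4       [-20, 4]
drop    [-20]
drop    []
1       [1]
negate  [-1]
18      [-1, 18]
+       [17]
8       [17, 8]
-8      [17, 8, -8]
rot     [8, -8, 17]
swap    [8, 17, -8]
*       [8, -136]
/       [0]
-5      [0, -5]
*       [0]
51      [0, 51]
swap    [51, 0]
dup     [51, 0, 0]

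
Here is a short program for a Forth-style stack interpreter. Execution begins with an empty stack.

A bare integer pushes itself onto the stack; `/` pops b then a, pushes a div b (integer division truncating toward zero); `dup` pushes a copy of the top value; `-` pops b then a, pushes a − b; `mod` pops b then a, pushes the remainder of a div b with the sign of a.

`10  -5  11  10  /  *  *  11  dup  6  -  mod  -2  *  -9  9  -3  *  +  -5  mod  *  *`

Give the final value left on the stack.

10   10
-5   10 -5
11   10 -5 11
10   10 -5 11 10
/    10 -5 1
*    10 -5
*    -50
11   -50 11
dup  -50 11 11
6    -50 11 11 6
-    -50 11 5
mod  -50 1
-2   -50 1 -2
*    -50 -2
-9   -50 -2 -9
9    -50 -2 -9 9
-3   -50 -2 -9 9 -3
*    -50 -2 -9 -27
+    -50 -2 -36
-5   -50 -2 -36 -5
mod  -50 -2 -1
*    -50 2
*    -100

-100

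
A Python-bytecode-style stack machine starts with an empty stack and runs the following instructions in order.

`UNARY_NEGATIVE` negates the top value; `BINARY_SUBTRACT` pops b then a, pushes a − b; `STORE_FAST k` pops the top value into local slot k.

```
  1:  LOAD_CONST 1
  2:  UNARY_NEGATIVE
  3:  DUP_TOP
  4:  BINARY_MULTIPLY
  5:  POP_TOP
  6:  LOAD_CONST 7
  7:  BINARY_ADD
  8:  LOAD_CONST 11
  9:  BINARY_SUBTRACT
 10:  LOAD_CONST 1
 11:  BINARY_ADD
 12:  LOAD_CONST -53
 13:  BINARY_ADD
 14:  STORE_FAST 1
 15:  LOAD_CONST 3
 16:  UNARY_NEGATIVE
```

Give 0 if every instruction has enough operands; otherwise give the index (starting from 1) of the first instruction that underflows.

7

LOAD_CONST 1    → 1
UNARY_NEGATIVE  → -1
DUP_TOP         → -1 -1
BINARY_MULTIPLY → 1
POP_TOP         → (empty)
LOAD_CONST 7    → 7
BINARY_ADD  — needs 2 operands, stack has 1 → underflow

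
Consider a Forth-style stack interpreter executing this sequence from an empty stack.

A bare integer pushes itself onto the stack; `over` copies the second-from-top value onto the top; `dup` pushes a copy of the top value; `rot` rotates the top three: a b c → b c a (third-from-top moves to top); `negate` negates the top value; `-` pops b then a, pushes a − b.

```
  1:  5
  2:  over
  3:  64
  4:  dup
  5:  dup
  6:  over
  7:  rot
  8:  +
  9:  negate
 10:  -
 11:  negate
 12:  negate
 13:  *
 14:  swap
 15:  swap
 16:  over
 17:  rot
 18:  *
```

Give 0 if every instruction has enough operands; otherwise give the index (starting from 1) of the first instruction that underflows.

5 : [5]
over  — needs 2 operands, stack has 1 → underflow

2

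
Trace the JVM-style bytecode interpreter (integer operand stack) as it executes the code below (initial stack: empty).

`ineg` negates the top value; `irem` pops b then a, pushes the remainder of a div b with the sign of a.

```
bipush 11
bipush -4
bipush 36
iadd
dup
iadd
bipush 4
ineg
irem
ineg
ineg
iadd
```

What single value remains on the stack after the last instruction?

bipush 11 : 11
bipush -4 : 11 -4
bipush 36 : 11 -4 36
iadd      : 11 32
dup       : 11 32 32
iadd      : 11 64
bipush 4  : 11 64 4
ineg      : 11 64 -4
irem      : 11 0
ineg      : 11 0
ineg      : 11 0
iadd      : 11

11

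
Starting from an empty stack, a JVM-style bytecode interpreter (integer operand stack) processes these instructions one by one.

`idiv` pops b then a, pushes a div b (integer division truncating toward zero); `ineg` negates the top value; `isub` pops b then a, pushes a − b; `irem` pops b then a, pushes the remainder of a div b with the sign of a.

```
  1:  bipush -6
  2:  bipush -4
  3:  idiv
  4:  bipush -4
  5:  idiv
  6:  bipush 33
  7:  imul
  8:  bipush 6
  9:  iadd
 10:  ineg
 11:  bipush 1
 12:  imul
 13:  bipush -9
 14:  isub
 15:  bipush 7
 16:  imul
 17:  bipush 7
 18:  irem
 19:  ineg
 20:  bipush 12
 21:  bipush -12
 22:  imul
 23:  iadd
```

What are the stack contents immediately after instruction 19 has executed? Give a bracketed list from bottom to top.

[0]

bipush -6  [-6]
bipush -4  [-6, -4]
idiv       [1]
bipush -4  [1, -4]
idiv       [0]
bipush 33  [0, 33]
imul       [0]
bipush 6   [0, 6]
iadd       [6]
ineg       [-6]
bipush 1   [-6, 1]
imul       [-6]
bipush -9  [-6, -9]
isub       [3]
bipush 7   [3, 7]
imul       [21]
bipush 7   [21, 7]
irem       [0]
ineg       [0]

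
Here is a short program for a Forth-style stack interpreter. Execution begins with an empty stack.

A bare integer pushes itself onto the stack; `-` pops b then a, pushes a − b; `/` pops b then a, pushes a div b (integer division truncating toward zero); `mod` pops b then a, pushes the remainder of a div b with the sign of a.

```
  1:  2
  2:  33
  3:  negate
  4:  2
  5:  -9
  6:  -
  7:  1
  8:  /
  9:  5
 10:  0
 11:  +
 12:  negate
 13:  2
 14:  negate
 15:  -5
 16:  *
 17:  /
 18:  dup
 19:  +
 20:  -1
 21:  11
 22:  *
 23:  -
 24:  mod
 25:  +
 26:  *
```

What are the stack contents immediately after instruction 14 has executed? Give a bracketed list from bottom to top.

2       2
33      2 33
negate  2 -33
2       2 -33 2
-9      2 -33 2 -9
-       2 -33 11
1       2 -33 11 1
/       2 -33 11
5       2 -33 11 5
0       2 -33 11 5 0
+       2 -33 11 5
negate  2 -33 11 -5
2       2 -33 11 -5 2
negate  2 -33 11 -5 -2

[2, -33, 11, -5, -2]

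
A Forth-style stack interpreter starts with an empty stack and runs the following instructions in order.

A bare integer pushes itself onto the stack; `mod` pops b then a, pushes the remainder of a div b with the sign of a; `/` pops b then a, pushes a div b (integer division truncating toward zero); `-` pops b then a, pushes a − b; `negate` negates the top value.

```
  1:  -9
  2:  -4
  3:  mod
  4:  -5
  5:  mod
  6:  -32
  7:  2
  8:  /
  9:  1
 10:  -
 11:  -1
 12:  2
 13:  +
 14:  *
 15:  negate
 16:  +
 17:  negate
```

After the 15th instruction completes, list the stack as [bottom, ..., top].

-9     -> -9
-4     -> -9 -4
mod    -> -1
-5     -> -1 -5
mod    -> -1
-32    -> -1 -32
2      -> -1 -32 2
/      -> -1 -16
1      -> -1 -16 1
-      -> -1 -17
-1     -> -1 -17 -1
2      -> -1 -17 -1 2
+      -> -1 -17 1
*      -> -1 -17
negate -> -1 17

[-1, 17]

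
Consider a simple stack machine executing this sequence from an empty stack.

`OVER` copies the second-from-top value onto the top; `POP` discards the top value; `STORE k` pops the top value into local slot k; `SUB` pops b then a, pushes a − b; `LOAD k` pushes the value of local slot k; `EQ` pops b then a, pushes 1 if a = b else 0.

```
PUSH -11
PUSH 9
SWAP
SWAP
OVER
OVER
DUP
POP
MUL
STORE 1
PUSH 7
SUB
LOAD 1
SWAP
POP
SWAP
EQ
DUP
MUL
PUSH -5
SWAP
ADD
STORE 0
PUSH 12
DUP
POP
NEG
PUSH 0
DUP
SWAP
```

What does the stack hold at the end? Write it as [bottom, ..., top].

[-12, 0, 0]

PUSH -11 -> -11
PUSH 9   -> -11 9
SWAP     -> 9 -11
SWAP     -> -11 9
OVER     -> -11 9 -11
OVER     -> -11 9 -11 9
DUP      -> -11 9 -11 9 9
POP      -> -11 9 -11 9
MUL      -> -11 9 -99
STORE 1  -> -11 9
PUSH 7   -> -11 9 7
SUB      -> -11 2
LOAD 1   -> -11 2 -99
SWAP     -> -11 -99 2
POP      -> -11 -99
SWAP     -> -99 -11
EQ       -> 0
DUP      -> 0 0
MUL      -> 0
PUSH -5  -> 0 -5
SWAP     -> -5 0
ADD      -> -5
STORE 0  -> (empty)
PUSH 12  -> 12
DUP      -> 12 12
POP      -> 12
NEG      -> -12
PUSH 0   -> -12 0
DUP      -> -12 0 0
SWAP     -> -12 0 0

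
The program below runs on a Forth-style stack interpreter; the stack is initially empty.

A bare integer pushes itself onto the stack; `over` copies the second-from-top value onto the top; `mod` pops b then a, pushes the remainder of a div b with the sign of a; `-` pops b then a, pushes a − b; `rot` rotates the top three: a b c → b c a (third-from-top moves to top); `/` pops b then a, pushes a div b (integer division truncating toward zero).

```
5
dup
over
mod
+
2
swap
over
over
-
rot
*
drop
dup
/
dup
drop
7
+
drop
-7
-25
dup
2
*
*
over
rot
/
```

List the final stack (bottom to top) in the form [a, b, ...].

5    : [5]
dup  : [5, 5]
over : [5, 5, 5]
mod  : [5, 0]
+    : [5]
2    : [5, 2]
swap : [2, 5]
over : [2, 5, 2]
over : [2, 5, 2, 5]
-    : [2, 5, -3]
rot  : [5, -3, 2]
*    : [5, -6]
drop : [5]
dup  : [5, 5]
/    : [1]
dup  : [1, 1]
drop : [1]
7    : [1, 7]
+    : [8]
drop : []
-7   : [-7]
-25  : [-7, -25]
dup  : [-7, -25, -25]
2    : [-7, -25, -25, 2]
*    : [-7, -25, -50]
*    : [-7, 1250]
over : [-7, 1250, -7]
rot  : [1250, -7, -7]
/    : [1250, 1]

[1250, 1]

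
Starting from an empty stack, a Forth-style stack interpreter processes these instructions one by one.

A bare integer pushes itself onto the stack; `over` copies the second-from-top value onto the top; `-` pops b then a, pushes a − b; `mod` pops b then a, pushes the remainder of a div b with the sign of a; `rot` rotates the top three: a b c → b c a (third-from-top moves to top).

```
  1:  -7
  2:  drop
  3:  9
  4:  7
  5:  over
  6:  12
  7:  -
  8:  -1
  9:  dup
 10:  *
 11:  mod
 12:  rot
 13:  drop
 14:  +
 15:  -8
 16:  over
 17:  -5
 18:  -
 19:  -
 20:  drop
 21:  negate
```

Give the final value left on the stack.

-7     : -7
drop   : (empty)
9      : 9
7      : 9 7
over   : 9 7 9
12     : 9 7 9 12
-      : 9 7 -3
-1     : 9 7 -3 -1
dup    : 9 7 -3 -1 -1
*      : 9 7 -3 1
mod    : 9 7 0
rot    : 7 0 9
drop   : 7 0
+      : 7
-8     : 7 -8
over   : 7 -8 7
-5     : 7 -8 7 -5
-      : 7 -8 12
-      : 7 -20
drop   : 7
negate : -7

-7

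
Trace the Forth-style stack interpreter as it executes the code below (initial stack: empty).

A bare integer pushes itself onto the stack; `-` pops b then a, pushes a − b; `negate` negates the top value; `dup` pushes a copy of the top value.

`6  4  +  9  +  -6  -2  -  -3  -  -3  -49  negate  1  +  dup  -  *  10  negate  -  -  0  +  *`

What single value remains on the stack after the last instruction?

6      -> [6]
4      -> [6, 4]
+      -> [10]
9      -> [10, 9]
+      -> [19]
-6     -> [19, -6]
-2     -> [19, -6, -2]
-      -> [19, -4]
-3     -> [19, -4, -3]
-      -> [19, -1]
-3     -> [19, -1, -3]
-49    -> [19, -1, -3, -49]
negate -> [19, -1, -3, 49]
1      -> [19, -1, -3, 49, 1]
+      -> [19, -1, -3, 50]
dup    -> [19, -1, -3, 50, 50]
-      -> [19, -1, -3, 0]
*      -> [19, -1, 0]
10     -> [19, -1, 0, 10]
negate -> [19, -1, 0, -10]
-      -> [19, -1, 10]
-      -> [19, -11]
0      -> [19, -11, 0]
+      -> [19, -11]
*      -> [-209]

-209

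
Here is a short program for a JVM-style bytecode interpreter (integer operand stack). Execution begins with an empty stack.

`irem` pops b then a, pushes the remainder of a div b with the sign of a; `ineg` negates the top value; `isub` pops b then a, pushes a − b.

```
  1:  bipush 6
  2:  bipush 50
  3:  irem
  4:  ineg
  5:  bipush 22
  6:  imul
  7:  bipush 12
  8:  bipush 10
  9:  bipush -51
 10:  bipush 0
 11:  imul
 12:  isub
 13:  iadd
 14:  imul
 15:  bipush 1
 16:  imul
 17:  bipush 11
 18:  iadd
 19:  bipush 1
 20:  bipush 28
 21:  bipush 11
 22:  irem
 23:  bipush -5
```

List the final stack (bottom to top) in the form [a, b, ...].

[-2893, 1, 6, -5]

bipush 6   → 6
bipush 50  → 6 50
irem       → 6
ineg       → -6
bipush 22  → -6 22
imul       → -132
bipush 12  → -132 12
bipush 10  → -132 12 10
bipush -51 → -132 12 10 -51
bipush 0   → -132 12 10 -51 0
imul       → -132 12 10 0
isub       → -132 12 10
iadd       → -132 22
imul       → -2904
bipush 1   → -2904 1
imul       → -2904
bipush 11  → -2904 11
iadd       → -2893
bipush 1   → -2893 1
bipush 28  → -2893 1 28
bipush 11  → -2893 1 28 11
irem       → -2893 1 6
bipush -5  → -2893 1 6 -5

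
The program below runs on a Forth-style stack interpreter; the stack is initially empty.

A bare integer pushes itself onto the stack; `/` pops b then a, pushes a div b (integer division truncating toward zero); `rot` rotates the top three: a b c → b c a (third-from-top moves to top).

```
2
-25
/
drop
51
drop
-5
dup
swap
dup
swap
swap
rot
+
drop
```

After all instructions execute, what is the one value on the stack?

-5

2    : [2]
-25  : [2, -25]
/    : [0]
drop : []
51   : [51]
drop : []
-5   : [-5]
dup  : [-5, -5]
swap : [-5, -5]
dup  : [-5, -5, -5]
swap : [-5, -5, -5]
swap : [-5, -5, -5]
rot  : [-5, -5, -5]
+    : [-5, -10]
drop : [-5]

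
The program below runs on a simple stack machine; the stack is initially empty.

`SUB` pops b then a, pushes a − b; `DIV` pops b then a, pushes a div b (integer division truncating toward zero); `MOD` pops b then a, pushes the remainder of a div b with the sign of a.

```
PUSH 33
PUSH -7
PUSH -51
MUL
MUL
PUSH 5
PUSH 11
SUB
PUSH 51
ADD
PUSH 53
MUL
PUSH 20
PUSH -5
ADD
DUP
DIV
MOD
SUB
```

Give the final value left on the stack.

PUSH 33  : 33
PUSH -7  : 33 -7
PUSH -51 : 33 -7 -51
MUL      : 33 357
MUL      : 11781
PUSH 5   : 11781 5
PUSH 11  : 11781 5 11
SUB      : 11781 -6
PUSH 51  : 11781 -6 51
ADD      : 11781 45
PUSH 53  : 11781 45 53
MUL      : 11781 2385
PUSH 20  : 11781 2385 20
PUSH -5  : 11781 2385 20 -5
ADD      : 11781 2385 15
DUP      : 11781 2385 15 15
DIV      : 11781 2385 1
MOD      : 11781 0
SUB      : 11781

11781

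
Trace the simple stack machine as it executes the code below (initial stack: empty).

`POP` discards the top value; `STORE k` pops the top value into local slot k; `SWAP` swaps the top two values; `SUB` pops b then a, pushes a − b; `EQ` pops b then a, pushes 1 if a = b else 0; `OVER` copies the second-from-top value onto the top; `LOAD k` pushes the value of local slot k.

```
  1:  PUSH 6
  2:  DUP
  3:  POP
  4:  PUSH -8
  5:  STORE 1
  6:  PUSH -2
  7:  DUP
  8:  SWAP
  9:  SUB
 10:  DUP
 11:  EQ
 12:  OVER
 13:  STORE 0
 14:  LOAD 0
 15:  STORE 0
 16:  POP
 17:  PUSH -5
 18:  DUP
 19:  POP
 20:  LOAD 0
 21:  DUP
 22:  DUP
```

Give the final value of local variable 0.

6

PUSH 6  : 6
DUP     : 6 6
POP     : 6
PUSH -8 : 6 -8
STORE 1 : 6
PUSH -2 : 6 -2
DUP     : 6 -2 -2
SWAP    : 6 -2 -2
SUB     : 6 0
DUP     : 6 0 0
EQ      : 6 1
OVER    : 6 1 6
STORE 0 : 6 1
LOAD 0  : 6 1 6
STORE 0 : 6 1
POP     : 6
PUSH -5 : 6 -5
DUP     : 6 -5 -5
POP     : 6 -5
LOAD 0  : 6 -5 6
DUP     : 6 -5 6 6
DUP     : 6 -5 6 6 6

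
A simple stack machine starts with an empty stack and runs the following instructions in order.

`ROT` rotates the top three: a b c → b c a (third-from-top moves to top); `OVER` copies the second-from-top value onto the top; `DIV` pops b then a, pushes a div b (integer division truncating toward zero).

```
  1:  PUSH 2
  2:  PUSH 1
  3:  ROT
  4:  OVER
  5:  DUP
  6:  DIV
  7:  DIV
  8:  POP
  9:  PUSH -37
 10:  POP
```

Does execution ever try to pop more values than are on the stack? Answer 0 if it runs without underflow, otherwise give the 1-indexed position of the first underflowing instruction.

3

PUSH 2  2
PUSH 1  2 1
ROT  — needs 3 operands, stack has 2 → underflow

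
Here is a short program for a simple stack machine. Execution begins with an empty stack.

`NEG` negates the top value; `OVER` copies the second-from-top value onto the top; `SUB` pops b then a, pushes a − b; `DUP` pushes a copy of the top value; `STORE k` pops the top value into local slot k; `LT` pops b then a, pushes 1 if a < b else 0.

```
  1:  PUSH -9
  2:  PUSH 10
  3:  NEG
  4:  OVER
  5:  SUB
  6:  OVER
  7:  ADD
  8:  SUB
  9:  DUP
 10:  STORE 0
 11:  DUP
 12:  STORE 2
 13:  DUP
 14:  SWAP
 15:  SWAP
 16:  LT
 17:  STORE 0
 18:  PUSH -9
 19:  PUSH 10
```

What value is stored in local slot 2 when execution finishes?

1

PUSH -9 -> -9
PUSH 10 -> -9 10
NEG     -> -9 -10
OVER    -> -9 -10 -9
SUB     -> -9 -1
OVER    -> -9 -1 -9
ADD     -> -9 -10
SUB     -> 1
DUP     -> 1 1
STORE 0 -> 1
DUP     -> 1 1
STORE 2 -> 1
DUP     -> 1 1
SWAP    -> 1 1
SWAP    -> 1 1
LT      -> 0
STORE 0 -> (empty)
PUSH -9 -> -9
PUSH 10 -> -9 10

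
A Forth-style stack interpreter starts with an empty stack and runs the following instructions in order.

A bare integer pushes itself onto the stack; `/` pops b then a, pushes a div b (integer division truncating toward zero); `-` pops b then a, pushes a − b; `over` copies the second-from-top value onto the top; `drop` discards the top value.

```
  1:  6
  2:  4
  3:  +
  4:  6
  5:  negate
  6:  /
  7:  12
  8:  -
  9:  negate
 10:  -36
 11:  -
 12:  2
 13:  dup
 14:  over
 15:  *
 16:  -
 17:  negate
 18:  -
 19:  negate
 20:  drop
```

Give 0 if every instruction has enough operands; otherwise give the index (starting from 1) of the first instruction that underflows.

0

6      : [6]
4      : [6, 4]
+      : [10]
6      : [10, 6]
negate : [10, -6]
/      : [-1]
12     : [-1, 12]
-      : [-13]
negate : [13]
-36    : [13, -36]
-      : [49]
2      : [49, 2]
dup    : [49, 2, 2]
over   : [49, 2, 2, 2]
*      : [49, 2, 4]
-      : [49, -2]
negate : [49, 2]
-      : [47]
negate : [-47]
drop   : []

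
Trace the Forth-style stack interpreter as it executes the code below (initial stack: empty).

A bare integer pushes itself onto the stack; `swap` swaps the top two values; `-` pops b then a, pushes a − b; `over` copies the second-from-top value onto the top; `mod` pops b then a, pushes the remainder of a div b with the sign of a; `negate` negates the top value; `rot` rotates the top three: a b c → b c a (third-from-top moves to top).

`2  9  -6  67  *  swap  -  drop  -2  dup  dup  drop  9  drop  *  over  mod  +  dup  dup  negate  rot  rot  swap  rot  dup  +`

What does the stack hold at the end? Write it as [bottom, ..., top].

2      : 2
9      : 2 9
-6     : 2 9 -6
67     : 2 9 -6 67
*      : 2 9 -402
swap   : 2 -402 9
-      : 2 -411
drop   : 2
-2     : 2 -2
dup    : 2 -2 -2
dup    : 2 -2 -2 -2
drop   : 2 -2 -2
9      : 2 -2 -2 9
drop   : 2 -2 -2
*      : 2 4
over   : 2 4 2
mod    : 2 0
+      : 2
dup    : 2 2
dup    : 2 2 2
negate : 2 2 -2
rot    : 2 -2 2
rot    : -2 2 2
swap   : -2 2 2
rot    : 2 2 -2
dup    : 2 2 -2 -2
+      : 2 2 -4

[2, 2, -4]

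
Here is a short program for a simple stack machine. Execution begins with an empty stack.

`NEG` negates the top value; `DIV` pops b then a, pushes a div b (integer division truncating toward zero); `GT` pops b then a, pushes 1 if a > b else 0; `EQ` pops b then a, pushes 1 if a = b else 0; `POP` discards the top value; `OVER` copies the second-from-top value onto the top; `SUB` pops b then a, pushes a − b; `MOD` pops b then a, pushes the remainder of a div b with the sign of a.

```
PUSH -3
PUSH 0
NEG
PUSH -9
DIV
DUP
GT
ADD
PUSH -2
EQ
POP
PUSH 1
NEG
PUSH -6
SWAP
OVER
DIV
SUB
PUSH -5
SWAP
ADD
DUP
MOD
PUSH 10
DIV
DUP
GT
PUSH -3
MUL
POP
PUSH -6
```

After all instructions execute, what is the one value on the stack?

PUSH -3  -3
PUSH 0   -3 0
NEG      -3 0
PUSH -9  -3 0 -9
DIV      -3 0
DUP      -3 0 0
GT       -3 0
ADD      -3
PUSH -2  -3 -2
EQ       0
POP      (empty)
PUSH 1   1
NEG      -1
PUSH -6  -1 -6
SWAP     -6 -1
OVER     -6 -1 -6
DIV      -6 0
SUB      -6
PUSH -5  -6 -5
SWAP     -5 -6
ADD      -11
DUP      -11 -11
MOD      0
PUSH 10  0 10
DIV      0
DUP      0 0
GT       0
PUSH -3  0 -3
MUL      0
POP      (empty)
PUSH -6  -6

-6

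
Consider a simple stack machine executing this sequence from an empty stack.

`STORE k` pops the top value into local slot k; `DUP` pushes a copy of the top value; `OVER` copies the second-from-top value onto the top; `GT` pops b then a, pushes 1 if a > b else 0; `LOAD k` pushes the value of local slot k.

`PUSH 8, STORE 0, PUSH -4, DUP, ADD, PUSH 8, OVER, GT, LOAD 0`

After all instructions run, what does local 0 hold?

PUSH 8   8
STORE 0  (empty)
PUSH -4  -4
DUP      -4 -4
ADD      -8
PUSH 8   -8 8
OVER     -8 8 -8
GT       -8 1
LOAD 0   -8 1 8

8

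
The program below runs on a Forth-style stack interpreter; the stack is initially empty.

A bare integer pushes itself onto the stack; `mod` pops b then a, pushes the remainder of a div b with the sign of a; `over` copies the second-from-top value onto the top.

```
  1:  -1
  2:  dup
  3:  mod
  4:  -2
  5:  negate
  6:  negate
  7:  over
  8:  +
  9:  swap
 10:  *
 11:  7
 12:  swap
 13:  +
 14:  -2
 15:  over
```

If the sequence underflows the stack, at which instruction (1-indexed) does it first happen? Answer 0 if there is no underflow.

0

-1     → [-1]
dup    → [-1, -1]
mod    → [0]
-2     → [0, -2]
negate → [0, 2]
negate → [0, -2]
over   → [0, -2, 0]
+      → [0, -2]
swap   → [-2, 0]
*      → [0]
7      → [0, 7]
swap   → [7, 0]
+      → [7]
-2     → [7, -2]
over   → [7, -2, 7]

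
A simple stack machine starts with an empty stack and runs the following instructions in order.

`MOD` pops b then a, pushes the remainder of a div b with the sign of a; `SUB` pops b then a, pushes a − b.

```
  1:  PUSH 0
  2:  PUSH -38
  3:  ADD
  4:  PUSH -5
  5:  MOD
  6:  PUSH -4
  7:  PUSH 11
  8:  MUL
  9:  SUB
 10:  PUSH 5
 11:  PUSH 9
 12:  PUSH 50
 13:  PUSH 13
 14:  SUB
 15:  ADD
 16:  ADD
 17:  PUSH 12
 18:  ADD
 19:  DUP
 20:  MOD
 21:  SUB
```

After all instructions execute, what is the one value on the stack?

41

PUSH 0   → 0
PUSH -38 → 0 -38
ADD      → -38
PUSH -5  → -38 -5
MOD      → -3
PUSH -4  → -3 -4
PUSH 11  → -3 -4 11
MUL      → -3 -44
SUB      → 41
PUSH 5   → 41 5
PUSH 9   → 41 5 9
PUSH 50  → 41 5 9 50
PUSH 13  → 41 5 9 50 13
SUB      → 41 5 9 37
ADD      → 41 5 46
ADD      → 41 51
PUSH 12  → 41 51 12
ADD      → 41 63
DUP      → 41 63 63
MOD      → 41 0
SUB      → 41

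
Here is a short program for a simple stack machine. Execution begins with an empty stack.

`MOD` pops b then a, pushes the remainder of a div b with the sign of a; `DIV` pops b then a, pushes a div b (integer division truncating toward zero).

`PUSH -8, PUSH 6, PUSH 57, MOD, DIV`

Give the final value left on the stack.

PUSH -8  [-8]
PUSH 6   [-8, 6]
PUSH 57  [-8, 6, 57]
MOD      [-8, 6]
DIV      [-1]

-1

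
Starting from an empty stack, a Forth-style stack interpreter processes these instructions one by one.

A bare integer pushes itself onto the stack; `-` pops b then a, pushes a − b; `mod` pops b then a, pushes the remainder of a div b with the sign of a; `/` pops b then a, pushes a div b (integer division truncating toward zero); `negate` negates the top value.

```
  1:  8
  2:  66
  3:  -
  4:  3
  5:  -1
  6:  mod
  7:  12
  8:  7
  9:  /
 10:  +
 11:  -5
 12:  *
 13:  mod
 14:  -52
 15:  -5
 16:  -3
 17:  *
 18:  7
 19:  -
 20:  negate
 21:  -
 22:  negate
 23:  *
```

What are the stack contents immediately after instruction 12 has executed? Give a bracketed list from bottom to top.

[-58, -5]

8    [8]
66   [8, 66]
-    [-58]
3    [-58, 3]
-1   [-58, 3, -1]
mod  [-58, 0]
12   [-58, 0, 12]
7    [-58, 0, 12, 7]
/    [-58, 0, 1]
+    [-58, 1]
-5   [-58, 1, -5]
*    [-58, -5]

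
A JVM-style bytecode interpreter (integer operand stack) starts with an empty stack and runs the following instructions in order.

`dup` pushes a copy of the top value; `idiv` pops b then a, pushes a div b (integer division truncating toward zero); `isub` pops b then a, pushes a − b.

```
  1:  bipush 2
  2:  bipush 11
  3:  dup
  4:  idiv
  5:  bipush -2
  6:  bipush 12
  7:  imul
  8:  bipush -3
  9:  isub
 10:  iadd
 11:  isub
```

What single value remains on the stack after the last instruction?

22

bipush 2  -> [2]
bipush 11 -> [2, 11]
dup       -> [2, 11, 11]
idiv      -> [2, 1]
bipush -2 -> [2, 1, -2]
bipush 12 -> [2, 1, -2, 12]
imul      -> [2, 1, -24]
bipush -3 -> [2, 1, -24, -3]
isub      -> [2, 1, -21]
iadd      -> [2, -20]
isub      -> [22]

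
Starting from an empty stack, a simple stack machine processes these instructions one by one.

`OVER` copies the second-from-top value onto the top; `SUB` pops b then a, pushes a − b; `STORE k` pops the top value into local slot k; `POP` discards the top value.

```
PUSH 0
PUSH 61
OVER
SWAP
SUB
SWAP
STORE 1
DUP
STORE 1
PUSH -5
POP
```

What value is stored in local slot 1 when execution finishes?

PUSH 0  → 0
PUSH 61 → 0 61
OVER    → 0 61 0
SWAP    → 0 0 61
SUB     → 0 -61
SWAP    → -61 0
STORE 1 → -61
DUP     → -61 -61
STORE 1 → -61
PUSH -5 → -61 -5
POP     → -61

-61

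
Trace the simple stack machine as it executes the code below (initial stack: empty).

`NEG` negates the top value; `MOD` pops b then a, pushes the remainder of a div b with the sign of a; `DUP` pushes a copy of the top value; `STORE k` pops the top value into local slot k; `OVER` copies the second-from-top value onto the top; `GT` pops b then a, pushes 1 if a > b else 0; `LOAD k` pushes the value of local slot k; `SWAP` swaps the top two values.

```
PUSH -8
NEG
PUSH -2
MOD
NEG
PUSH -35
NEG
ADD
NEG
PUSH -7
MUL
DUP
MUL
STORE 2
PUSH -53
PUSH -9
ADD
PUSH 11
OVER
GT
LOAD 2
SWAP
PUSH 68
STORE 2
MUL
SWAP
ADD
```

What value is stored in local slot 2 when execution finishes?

68

PUSH -8  : [-8]
NEG      : [8]
PUSH -2  : [8, -2]
MOD      : [0]
NEG      : [0]
PUSH -35 : [0, -35]
NEG      : [0, 35]
ADD      : [35]
NEG      : [-35]
PUSH -7  : [-35, -7]
MUL      : [245]
DUP      : [245, 245]
MUL      : [60025]
STORE 2  : []
PUSH -53 : [-53]
PUSH -9  : [-53, -9]
ADD      : [-62]
PUSH 11  : [-62, 11]
OVER     : [-62, 11, -62]
GT       : [-62, 1]
LOAD 2   : [-62, 1, 60025]
SWAP     : [-62, 60025, 1]
PUSH 68  : [-62, 60025, 1, 68]
STORE 2  : [-62, 60025, 1]
MUL      : [-62, 60025]
SWAP     : [60025, -62]
ADD      : [59963]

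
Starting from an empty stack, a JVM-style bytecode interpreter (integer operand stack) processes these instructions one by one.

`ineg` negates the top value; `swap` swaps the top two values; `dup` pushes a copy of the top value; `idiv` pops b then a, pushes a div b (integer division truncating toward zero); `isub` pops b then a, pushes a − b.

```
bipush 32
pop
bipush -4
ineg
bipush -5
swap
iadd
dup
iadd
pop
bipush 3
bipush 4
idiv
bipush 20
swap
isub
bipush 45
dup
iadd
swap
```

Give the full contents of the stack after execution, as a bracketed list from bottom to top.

[90, 20]

bipush 32 -> [32]
pop       -> []
bipush -4 -> [-4]
ineg      -> [4]
bipush -5 -> [4, -5]
swap      -> [-5, 4]
iadd      -> [-1]
dup       -> [-1, -1]
iadd      -> [-2]
pop       -> []
bipush 3  -> [3]
bipush 4  -> [3, 4]
idiv      -> [0]
bipush 20 -> [0, 20]
swap      -> [20, 0]
isub      -> [20]
bipush 45 -> [20, 45]
dup       -> [20, 45, 45]
iadd      -> [20, 90]
swap      -> [90, 20]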